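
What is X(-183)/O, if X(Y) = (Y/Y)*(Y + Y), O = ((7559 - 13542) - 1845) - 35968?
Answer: 183/21898 ≈ 0.0083569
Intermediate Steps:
O = -43796 (O = (-5983 - 1845) - 35968 = -7828 - 35968 = -43796)
X(Y) = 2*Y (X(Y) = 1*(2*Y) = 2*Y)
X(-183)/O = (2*(-183))/(-43796) = -366*(-1/43796) = 183/21898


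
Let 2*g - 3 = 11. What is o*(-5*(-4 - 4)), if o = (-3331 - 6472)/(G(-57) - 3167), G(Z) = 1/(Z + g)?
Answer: 19606000/158351 ≈ 123.81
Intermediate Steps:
g = 7 (g = 3/2 + (1/2)*11 = 3/2 + 11/2 = 7)
G(Z) = 1/(7 + Z) (G(Z) = 1/(Z + 7) = 1/(7 + Z))
o = 490150/158351 (o = (-3331 - 6472)/(1/(7 - 57) - 3167) = -9803/(1/(-50) - 3167) = -9803/(-1/50 - 3167) = -9803/(-158351/50) = -9803*(-50/158351) = 490150/158351 ≈ 3.0953)
o*(-5*(-4 - 4)) = 490150*(-5*(-4 - 4))/158351 = 490150*(-5*(-8))/158351 = (490150/158351)*40 = 19606000/158351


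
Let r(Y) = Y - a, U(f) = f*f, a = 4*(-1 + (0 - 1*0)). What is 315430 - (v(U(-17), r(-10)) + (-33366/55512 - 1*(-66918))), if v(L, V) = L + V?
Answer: 2296620269/9252 ≈ 2.4823e+5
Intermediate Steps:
a = -4 (a = 4*(-1 + (0 + 0)) = 4*(-1 + 0) = 4*(-1) = -4)
U(f) = f²
r(Y) = 4 + Y (r(Y) = Y - 1*(-4) = Y + 4 = 4 + Y)
315430 - (v(U(-17), r(-10)) + (-33366/55512 - 1*(-66918))) = 315430 - (((-17)² + (4 - 10)) + (-33366/55512 - 1*(-66918))) = 315430 - ((289 - 6) + (-33366*1/55512 + 66918)) = 315430 - (283 + (-5561/9252 + 66918)) = 315430 - (283 + 619119775/9252) = 315430 - 1*621738091/9252 = 315430 - 621738091/9252 = 2296620269/9252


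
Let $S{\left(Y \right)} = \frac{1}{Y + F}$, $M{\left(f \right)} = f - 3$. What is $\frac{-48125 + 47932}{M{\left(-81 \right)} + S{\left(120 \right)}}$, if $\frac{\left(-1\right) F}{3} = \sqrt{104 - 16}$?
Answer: $\frac{220589736}{95997889} + \frac{1158 \sqrt{22}}{95997889} \approx 2.2979$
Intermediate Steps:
$M{\left(f \right)} = -3 + f$
$F = - 6 \sqrt{22}$ ($F = - 3 \sqrt{104 - 16} = - 3 \sqrt{88} = - 3 \cdot 2 \sqrt{22} = - 6 \sqrt{22} \approx -28.142$)
$S{\left(Y \right)} = \frac{1}{Y - 6 \sqrt{22}}$
$\frac{-48125 + 47932}{M{\left(-81 \right)} + S{\left(120 \right)}} = \frac{-48125 + 47932}{\left(-3 - 81\right) + \frac{1}{120 - 6 \sqrt{22}}} = - \frac{193}{-84 + \frac{1}{120 - 6 \sqrt{22}}}$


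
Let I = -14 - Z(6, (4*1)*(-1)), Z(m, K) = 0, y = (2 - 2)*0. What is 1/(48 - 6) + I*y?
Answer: 1/42 ≈ 0.023810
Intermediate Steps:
y = 0 (y = 0*0 = 0)
I = -14 (I = -14 - 1*0 = -14 + 0 = -14)
1/(48 - 6) + I*y = 1/(48 - 6) - 14*0 = 1/42 + 0 = 1/42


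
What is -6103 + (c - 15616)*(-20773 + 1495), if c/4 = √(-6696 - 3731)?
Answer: 301039145 - 77112*I*√10427 ≈ 3.0104e+8 - 7.8741e+6*I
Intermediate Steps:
c = 4*I*√10427 (c = 4*√(-6696 - 3731) = 4*√(-10427) = 4*(I*√10427) = 4*I*√10427 ≈ 408.45*I)
-6103 + (c - 15616)*(-20773 + 1495) = -6103 + (4*I*√10427 - 15616)*(-20773 + 1495) = -6103 + (-15616 + 4*I*√10427)*(-19278) = -6103 + (301045248 - 77112*I*√10427) = 301039145 - 77112*I*√10427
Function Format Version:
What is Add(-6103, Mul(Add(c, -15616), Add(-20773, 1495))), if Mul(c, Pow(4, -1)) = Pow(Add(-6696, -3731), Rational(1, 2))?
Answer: Add(301039145, Mul(-77112, I, Pow(10427, Rational(1, 2)))) ≈ Add(3.0104e+8, Mul(-7.8741e+6, I))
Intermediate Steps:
c = Mul(4, I, Pow(10427, Rational(1, 2))) (c = Mul(4, Pow(Add(-6696, -3731), Rational(1, 2))) = Mul(4, Pow(-10427, Rational(1, 2))) = Mul(4, Mul(I, Pow(10427, Rational(1, 2)))) = Mul(4, I, Pow(10427, Rational(1, 2))) ≈ Mul(408.45, I))
Add(-6103, Mul(Add(c, -15616), Add(-20773, 1495))) = Add(-6103, Mul(Add(Mul(4, I, Pow(10427, Rational(1, 2))), -15616), Add(-20773, 1495))) = Add(-6103, Mul(Add(-15616, Mul(4, I, Pow(10427, Rational(1, 2)))), -19278)) = Add(-6103, Add(301045248, Mul(-77112, I, Pow(10427, Rational(1, 2))))) = Add(301039145, Mul(-77112, I, Pow(10427, Rational(1, 2))))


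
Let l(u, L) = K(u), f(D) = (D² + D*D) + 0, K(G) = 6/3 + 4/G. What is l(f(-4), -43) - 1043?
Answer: -8327/8 ≈ -1040.9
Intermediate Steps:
K(G) = 2 + 4/G (K(G) = 6*(⅓) + 4/G = 2 + 4/G)
f(D) = 2*D² (f(D) = (D² + D²) + 0 = 2*D² + 0 = 2*D²)
l(u, L) = 2 + 4/u
l(f(-4), -43) - 1043 = (2 + 4/((2*(-4)²))) - 1043 = (2 + 4/((2*16))) - 1043 = (2 + 4/32) - 1043 = (2 + 4*(1/32)) - 1043 = (2 + ⅛) - 1043 = 17/8 - 1043 = -8327/8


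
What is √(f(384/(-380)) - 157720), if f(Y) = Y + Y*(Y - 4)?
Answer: 2*I*√355846606/95 ≈ 397.13*I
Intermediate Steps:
f(Y) = Y + Y*(-4 + Y)
√(f(384/(-380)) - 157720) = √((384/(-380))*(-3 + 384/(-380)) - 157720) = √((384*(-1/380))*(-3 + 384*(-1/380)) - 157720) = √(-96*(-3 - 96/95)/95 - 157720) = √(-96/95*(-381/95) - 157720) = √(36576/9025 - 157720) = √(-1423386424/9025) = 2*I*√355846606/95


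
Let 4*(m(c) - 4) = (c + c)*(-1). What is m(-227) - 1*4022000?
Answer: -8043765/2 ≈ -4.0219e+6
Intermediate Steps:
m(c) = 4 - c/2 (m(c) = 4 + ((c + c)*(-1))/4 = 4 + ((2*c)*(-1))/4 = 4 + (-2*c)/4 = 4 - c/2)
m(-227) - 1*4022000 = (4 - ½*(-227)) - 1*4022000 = (4 + 227/2) - 4022000 = 235/2 - 4022000 = -8043765/2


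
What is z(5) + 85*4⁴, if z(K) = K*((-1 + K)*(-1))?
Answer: 21740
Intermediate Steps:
z(K) = K*(1 - K)
z(5) + 85*4⁴ = 5*(1 - 1*5) + 85*4⁴ = 5*(1 - 5) + 85*256 = 5*(-4) + 21760 = -20 + 21760 = 21740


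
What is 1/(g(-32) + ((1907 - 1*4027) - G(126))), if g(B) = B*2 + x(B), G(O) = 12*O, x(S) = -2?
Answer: -1/3698 ≈ -0.00027042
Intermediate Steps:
g(B) = -2 + 2*B (g(B) = B*2 - 2 = 2*B - 2 = -2 + 2*B)
1/(g(-32) + ((1907 - 1*4027) - G(126))) = 1/((-2 + 2*(-32)) + ((1907 - 1*4027) - 12*126)) = 1/((-2 - 64) + ((1907 - 4027) - 1*1512)) = 1/(-66 + (-2120 - 1512)) = 1/(-66 - 3632) = 1/(-3698) = -1/3698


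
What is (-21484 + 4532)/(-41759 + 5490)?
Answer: 16952/36269 ≈ 0.46740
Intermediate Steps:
(-21484 + 4532)/(-41759 + 5490) = -16952/(-36269) = -16952*(-1/36269) = 16952/36269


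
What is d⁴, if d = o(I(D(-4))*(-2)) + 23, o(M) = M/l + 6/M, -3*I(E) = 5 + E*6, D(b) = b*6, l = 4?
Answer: 1387488001/483798149136 ≈ 0.0028679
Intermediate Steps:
D(b) = 6*b
I(E) = -5/3 - 2*E (I(E) = -(5 + E*6)/3 = -(5 + 6*E)/3 = -5/3 - 2*E)
o(M) = 6/M + M/4 (o(M) = M/4 + 6/M = 6/M + M/4)
d = -193/834 (d = (6/(((-5/3 - 12*(-4))*(-2))) + ((-5/3 - 12*(-4))*(-2))/4) + 23 = (6/(((-5/3 - 2*(-24))*(-2))) + ((-5/3 - 2*(-24))*(-2))/4) + 23 = (6/(((-5/3 + 48)*(-2))) + ((-5/3 + 48)*(-2))/4) + 23 = (6/(((139/3)*(-2))) + ((139/3)*(-2))/4) + 23 = (6/(-278/3) + (¼)*(-278/3)) + 23 = (6*(-3/278) - 139/6) + 23 = (-9/139 - 139/6) + 23 = -19375/834 + 23 = -193/834 ≈ -0.23141)
d⁴ = (-193/834)⁴ = 1387488001/483798149136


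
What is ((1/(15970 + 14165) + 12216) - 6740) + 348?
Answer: 175506241/30135 ≈ 5824.0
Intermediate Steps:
((1/(15970 + 14165) + 12216) - 6740) + 348 = ((1/30135 + 12216) - 6740) + 348 = (368129161/30135 - 6740) + 348 = 165019261/30135 + 348 = 175506241/30135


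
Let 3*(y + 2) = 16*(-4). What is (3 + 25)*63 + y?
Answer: 5222/3 ≈ 1740.7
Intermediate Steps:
y = -70/3 (y = -2 + (16*(-4))/3 = -2 + (⅓)*(-64) = -2 - 64/3 = -70/3 ≈ -23.333)
(3 + 25)*63 + y = (3 + 25)*63 - 70/3 = 28*63 - 70/3 = 1764 - 70/3 = 5222/3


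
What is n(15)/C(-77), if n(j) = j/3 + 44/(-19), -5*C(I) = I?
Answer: 255/1463 ≈ 0.17430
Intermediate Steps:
C(I) = -I/5
n(j) = -44/19 + j/3 (n(j) = j*(⅓) + 44*(-1/19) = j/3 - 44/19 = -44/19 + j/3)
n(15)/C(-77) = (-44/19 + (⅓)*15)/((-⅕*(-77))) = (-44/19 + 5)/(77/5) = (51/19)*(5/77) = 255/1463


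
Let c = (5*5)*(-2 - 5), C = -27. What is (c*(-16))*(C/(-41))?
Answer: 75600/41 ≈ 1843.9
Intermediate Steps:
c = -175 (c = 25*(-7) = -175)
(c*(-16))*(C/(-41)) = (-175*(-16))*(-27/(-41)) = 2800*(-27*(-1/41)) = 2800*(27/41) = 75600/41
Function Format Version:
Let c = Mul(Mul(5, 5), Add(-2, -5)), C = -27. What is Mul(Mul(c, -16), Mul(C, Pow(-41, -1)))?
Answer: Rational(75600, 41) ≈ 1843.9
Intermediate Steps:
c = -175 (c = Mul(25, -7) = -175)
Mul(Mul(c, -16), Mul(C, Pow(-41, -1))) = Mul(Mul(-175, -16), Mul(-27, Pow(-41, -1))) = Mul(2800, Mul(-27, Rational(-1, 41))) = Mul(2800, Rational(27, 41)) = Rational(75600, 41)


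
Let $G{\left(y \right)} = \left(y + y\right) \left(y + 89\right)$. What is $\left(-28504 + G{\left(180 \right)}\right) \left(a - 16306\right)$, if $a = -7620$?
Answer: $-1635007136$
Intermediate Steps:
$G{\left(y \right)} = 2 y \left(89 + y\right)$
$\left(-28504 + G{\left(180 \right)}\right) \left(a - 16306\right) = \left(-28504 + 2 \cdot 180 \left(89 + 180\right)\right) \left(-7620 - 16306\right) = \left(-28504 + 2 \cdot 180 \cdot 269\right) \left(-23926\right) = \left(-28504 + 96840\right) \left(-23926\right) = 68336 \left(-23926\right) = -1635007136$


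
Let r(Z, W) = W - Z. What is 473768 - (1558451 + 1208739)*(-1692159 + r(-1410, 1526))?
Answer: 4674401467138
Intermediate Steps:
473768 - (1558451 + 1208739)*(-1692159 + r(-1410, 1526)) = 473768 - (1558451 + 1208739)*(-1692159 + (1526 - 1*(-1410))) = 473768 - 2767190*(-1692159 + (1526 + 1410)) = 473768 - 2767190*(-1692159 + 2936) = 473768 - 2767190*(-1689223) = 473768 - 1*(-4674400993370) = 473768 + 4674400993370 = 4674401467138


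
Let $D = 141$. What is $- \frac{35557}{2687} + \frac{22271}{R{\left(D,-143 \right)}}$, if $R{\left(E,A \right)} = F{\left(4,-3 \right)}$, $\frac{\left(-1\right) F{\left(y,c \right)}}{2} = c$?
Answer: $\frac{59628835}{16122} \approx 3698.6$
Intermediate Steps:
$F{\left(y,c \right)} = - 2 c$
$R{\left(E,A \right)} = 6$ ($R{\left(E,A \right)} = \left(-2\right) \left(-3\right) = 6$)
$- \frac{35557}{2687} + \frac{22271}{R{\left(D,-143 \right)}} = - \frac{35557}{2687} + \frac{22271}{6} = \frac{59628835}{16122}$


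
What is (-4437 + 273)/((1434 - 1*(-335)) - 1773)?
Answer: 1041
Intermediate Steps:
(-4437 + 273)/((1434 - 1*(-335)) - 1773) = -4164/((1434 + 335) - 1773) = -4164/(1769 - 1773) = -4164/(-4) = -4164*(-¼) = 1041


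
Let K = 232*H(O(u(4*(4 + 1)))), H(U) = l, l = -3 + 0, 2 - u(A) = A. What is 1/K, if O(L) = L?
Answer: -1/696 ≈ -0.0014368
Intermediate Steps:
u(A) = 2 - A
l = -3
H(U) = -3
K = -696 (K = 232*(-3) = -696)
1/K = 1/(-696) = -1/696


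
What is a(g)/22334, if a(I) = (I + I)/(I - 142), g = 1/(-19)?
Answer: 1/30139733 ≈ 3.3179e-8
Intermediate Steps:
g = -1/19 ≈ -0.052632
a(I) = 2*I/(-142 + I) (a(I) = (2*I)/(-142 + I) = 2*I/(-142 + I))
a(g)/22334 = (2*(-1/19)/(-142 - 1/19))/22334 = (2*(-1/19)/(-2699/19))*(1/22334) = (2*(-1/19)*(-19/2699))*(1/22334) = (2/2699)*(1/22334) = 1/30139733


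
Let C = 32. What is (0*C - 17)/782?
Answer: -1/46 ≈ -0.021739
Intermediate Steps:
(0*C - 17)/782 = (0*32 - 17)/782 = (0 - 17)*(1/782) = -17*1/782 = -1/46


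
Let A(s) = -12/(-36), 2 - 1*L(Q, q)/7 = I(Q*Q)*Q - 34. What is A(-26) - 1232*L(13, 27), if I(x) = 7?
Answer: 1422961/3 ≈ 4.7432e+5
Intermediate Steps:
L(Q, q) = 252 - 49*Q (L(Q, q) = 14 - 7*(7*Q - 34) = 14 - 7*(-34 + 7*Q) = 14 + (238 - 49*Q) = 252 - 49*Q)
A(s) = 1/3 (A(s) = -12*(-1/36) = 1/3)
A(-26) - 1232*L(13, 27) = 1/3 - 1232*(252 - 49*13) = 1/3 - 1232*(252 - 637) = 1/3 - 1232*(-385) = 1/3 + 474320 = 1422961/3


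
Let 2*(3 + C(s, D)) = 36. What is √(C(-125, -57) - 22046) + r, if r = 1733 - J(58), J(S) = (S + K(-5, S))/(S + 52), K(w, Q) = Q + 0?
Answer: 95257/55 + I*√22031 ≈ 1731.9 + 148.43*I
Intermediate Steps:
K(w, Q) = Q
C(s, D) = 15 (C(s, D) = -3 + (½)*36 = -3 + 18 = 15)
J(S) = 2*S/(52 + S) (J(S) = (S + S)/(S + 52) = (2*S)/(52 + S) = 2*S/(52 + S))
r = 95257/55 (r = 1733 - 2*58/(52 + 58) = 1733 - 2*58/110 = 1733 - 1*58/55 = 1733 - 58/55 = 95257/55 ≈ 1731.9)
√(C(-125, -57) - 22046) + r = √(15 - 22046) + 95257/55 = √(-22031) + 95257/55 = I*√22031 + 95257/55 = 95257/55 + I*√22031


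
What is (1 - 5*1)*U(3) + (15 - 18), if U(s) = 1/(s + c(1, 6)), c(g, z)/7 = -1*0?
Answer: -13/3 ≈ -4.3333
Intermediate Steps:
c(g, z) = 0 (c(g, z) = 7*(-1*0) = 7*0 = 0)
U(s) = 1/s (U(s) = 1/(s + 0) = 1/s)
(1 - 5*1)*U(3) + (15 - 18) = (1 - 5*1)/3 + (15 - 18) = (1 - 5)*(⅓) - 3 = -4*⅓ - 3 = -4/3 - 3 = -13/3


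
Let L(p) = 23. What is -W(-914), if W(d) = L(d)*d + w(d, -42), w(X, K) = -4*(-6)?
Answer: 20998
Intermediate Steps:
w(X, K) = 24
W(d) = 24 + 23*d (W(d) = 23*d + 24 = 24 + 23*d)
-W(-914) = -(24 + 23*(-914)) = -(24 - 21022) = -1*(-20998) = 20998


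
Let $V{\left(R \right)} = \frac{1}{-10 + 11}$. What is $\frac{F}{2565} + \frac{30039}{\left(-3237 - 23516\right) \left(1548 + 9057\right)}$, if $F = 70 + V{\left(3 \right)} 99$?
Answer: $\frac{20589626}{313002333} \approx 0.065781$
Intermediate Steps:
$V{\left(R \right)} = 1$ ($V{\left(R \right)} = 1^{-1} = 1$)
$F = 169$ ($F = 70 + 1 \cdot 99 = 70 + 99 = 169$)
$\frac{F}{2565} + \frac{30039}{\left(-3237 - 23516\right) \left(1548 + 9057\right)} = \frac{169}{2565} + \frac{30039}{\left(-3237 - 23516\right) \left(1548 + 9057\right)} = 169 \cdot \frac{1}{2565} + \frac{30039}{\left(-26753\right) 10605} = \frac{169}{2565} + \frac{30039}{-283715565} = \frac{169}{2565} + 30039 \left(- \frac{1}{283715565}\right) = \frac{169}{2565} - \frac{323}{3050705} = \frac{20589626}{313002333}$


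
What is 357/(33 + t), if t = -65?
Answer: -357/32 ≈ -11.156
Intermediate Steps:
357/(33 + t) = 357/(33 - 65) = 357/(-32) = 357*(-1/32) = -357/32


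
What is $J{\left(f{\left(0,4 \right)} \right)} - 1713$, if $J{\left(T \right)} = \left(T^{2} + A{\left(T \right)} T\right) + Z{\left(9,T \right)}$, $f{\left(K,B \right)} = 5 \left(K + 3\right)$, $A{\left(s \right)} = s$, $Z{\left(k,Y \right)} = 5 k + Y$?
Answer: $-1203$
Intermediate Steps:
$Z{\left(k,Y \right)} = Y + 5 k$
$f{\left(K,B \right)} = 15 + 5 K$ ($f{\left(K,B \right)} = 5 \left(3 + K\right) = 15 + 5 K$)
$J{\left(T \right)} = 45 + T + 2 T^{2}$ ($J{\left(T \right)} = \left(T^{2} + T T\right) + \left(T + 5 \cdot 9\right) = \left(T^{2} + T^{2}\right) + \left(T + 45\right) = 2 T^{2} + \left(45 + T\right) = 45 + T + 2 T^{2}$)
$J{\left(f{\left(0,4 \right)} \right)} - 1713 = \left(45 + \left(15 + 5 \cdot 0\right) + 2 \left(15 + 5 \cdot 0\right)^{2}\right) - 1713 = \left(45 + \left(15 + 0\right) + 2 \left(15 + 0\right)^{2}\right) - 1713 = \left(45 + 15 + 2 \cdot 15^{2}\right) - 1713 = \left(45 + 15 + 2 \cdot 225\right) - 1713 = \left(45 + 15 + 450\right) - 1713 = 510 - 1713 = -1203$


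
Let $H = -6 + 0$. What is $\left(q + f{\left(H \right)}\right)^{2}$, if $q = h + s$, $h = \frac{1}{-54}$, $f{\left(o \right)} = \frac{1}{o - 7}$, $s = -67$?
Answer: $\frac{2218504201}{492804} \approx 4501.8$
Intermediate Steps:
$H = -6$
$f{\left(o \right)} = \frac{1}{-7 + o}$
$h = - \frac{1}{54} \approx -0.018519$
$q = - \frac{3619}{54}$ ($q = - \frac{1}{54} - 67 = - \frac{3619}{54} \approx -67.019$)
$\left(q + f{\left(H \right)}\right)^{2} = \left(- \frac{3619}{54} + \frac{1}{-7 - 6}\right)^{2} = \left(- \frac{3619}{54} + \frac{1}{-13}\right)^{2} = \left(- \frac{3619}{54} - \frac{1}{13}\right)^{2} = \left(- \frac{47101}{702}\right)^{2} = \frac{2218504201}{492804}$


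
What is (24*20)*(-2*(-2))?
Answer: 1920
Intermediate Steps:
(24*20)*(-2*(-2)) = 480*4 = 1920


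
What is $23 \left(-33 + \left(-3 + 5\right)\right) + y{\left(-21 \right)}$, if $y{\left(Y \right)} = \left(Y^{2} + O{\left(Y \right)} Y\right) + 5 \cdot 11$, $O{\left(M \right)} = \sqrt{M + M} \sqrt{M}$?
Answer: $-217 + 441 \sqrt{2} \approx 406.67$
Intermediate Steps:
$O{\left(M \right)} = M \sqrt{2}$ ($O{\left(M \right)} = \sqrt{2 M} \sqrt{M} = \sqrt{2} \sqrt{M} \sqrt{M} = M \sqrt{2}$)
$y{\left(Y \right)} = 55 + Y^{2} + \sqrt{2} Y^{2}$ ($y{\left(Y \right)} = \left(Y^{2} + Y \sqrt{2} Y\right) + 5 \cdot 11 = \left(Y^{2} + \sqrt{2} Y^{2}\right) + 55 = 55 + Y^{2} + \sqrt{2} Y^{2}$)
$23 \left(-33 + \left(-3 + 5\right)\right) + y{\left(-21 \right)} = 23 \left(-33 + \left(-3 + 5\right)\right) + \left(55 + \left(-21\right)^{2} + \sqrt{2} \left(-21\right)^{2}\right) = 23 \left(-33 + 2\right) + \left(55 + 441 + \sqrt{2} \cdot 441\right) = 23 \left(-31\right) + \left(55 + 441 + 441 \sqrt{2}\right) = -713 + \left(496 + 441 \sqrt{2}\right) = -217 + 441 \sqrt{2}$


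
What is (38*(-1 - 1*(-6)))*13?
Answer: 2470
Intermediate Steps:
(38*(-1 - 1*(-6)))*13 = (38*(-1 + 6))*13 = (38*5)*13 = 190*13 = 2470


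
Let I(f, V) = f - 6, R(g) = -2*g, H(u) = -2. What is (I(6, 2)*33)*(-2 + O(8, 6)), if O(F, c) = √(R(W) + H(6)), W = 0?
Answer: 0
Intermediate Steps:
I(f, V) = -6 + f
O(F, c) = I*√2 (O(F, c) = √(-2*0 - 2) = √(0 - 2) = √(-2) = I*√2)
(I(6, 2)*33)*(-2 + O(8, 6)) = ((-6 + 6)*33)*(-2 + I*√2) = (0*33)*(-2 + I*√2) = 0*(-2 + I*√2) = 0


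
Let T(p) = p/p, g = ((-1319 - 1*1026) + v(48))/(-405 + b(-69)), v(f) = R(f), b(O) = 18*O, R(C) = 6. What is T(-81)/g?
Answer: 1647/2339 ≈ 0.70415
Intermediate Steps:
v(f) = 6
g = 2339/1647 (g = ((-1319 - 1*1026) + 6)/(-405 + 18*(-69)) = ((-1319 - 1026) + 6)/(-405 - 1242) = (-2345 + 6)/(-1647) = -2339*(-1/1647) = 2339/1647 ≈ 1.4202)
T(p) = 1
T(-81)/g = 1/(2339/1647) = 1*(1647/2339) = 1647/2339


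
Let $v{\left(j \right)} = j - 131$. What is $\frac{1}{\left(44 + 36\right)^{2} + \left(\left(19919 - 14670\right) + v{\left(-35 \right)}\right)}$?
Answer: $\frac{1}{11483} \approx 8.7085 \cdot 10^{-5}$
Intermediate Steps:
$v{\left(j \right)} = -131 + j$
$\frac{1}{\left(44 + 36\right)^{2} + \left(\left(19919 - 14670\right) + v{\left(-35 \right)}\right)} = \frac{1}{\left(44 + 36\right)^{2} + \left(\left(19919 - 14670\right) - 166\right)} = \frac{1}{80^{2} + \left(5249 - 166\right)} = \frac{1}{6400 + 5083} = \frac{1}{11483}$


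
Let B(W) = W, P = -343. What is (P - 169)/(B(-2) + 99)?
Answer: -512/97 ≈ -5.2784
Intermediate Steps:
(P - 169)/(B(-2) + 99) = (-343 - 169)/(-2 + 99) = -512/97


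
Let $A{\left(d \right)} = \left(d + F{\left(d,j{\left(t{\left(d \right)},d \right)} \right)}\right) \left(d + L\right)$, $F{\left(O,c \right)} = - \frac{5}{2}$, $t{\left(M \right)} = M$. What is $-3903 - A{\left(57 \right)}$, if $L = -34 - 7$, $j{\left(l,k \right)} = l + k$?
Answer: $-4775$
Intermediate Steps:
$j{\left(l,k \right)} = k + l$
$F{\left(O,c \right)} = - \frac{5}{2}$ ($F{\left(O,c \right)} = \left(-5\right) \frac{1}{2} = - \frac{5}{2}$)
$L = -41$ ($L = -34 - 7 = -41$)
$A{\left(d \right)} = \left(-41 + d\right) \left(- \frac{5}{2} + d\right)$ ($A{\left(d \right)} = \left(d - \frac{5}{2}\right) \left(d - 41\right) = \left(- \frac{5}{2} + d\right) \left(-41 + d\right) = \left(-41 + d\right) \left(- \frac{5}{2} + d\right)$)
$-3903 - A{\left(57 \right)} = -3903 - \left(\frac{205}{2} + 57^{2} - \frac{4959}{2}\right) = -3903 - \left(\frac{205}{2} + 3249 - \frac{4959}{2}\right) = -3903 - 872 = -4775$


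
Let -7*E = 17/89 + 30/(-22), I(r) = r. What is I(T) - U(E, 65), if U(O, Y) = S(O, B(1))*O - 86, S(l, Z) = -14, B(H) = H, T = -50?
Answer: 37540/979 ≈ 38.345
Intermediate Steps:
E = 164/979 (E = -(17/89 + 30/(-22))/7 = -(17*(1/89) + 30*(-1/22))/7 = -(17/89 - 15/11)/7 = -⅐*(-1148/979) = 164/979 ≈ 0.16752)
U(O, Y) = -86 - 14*O (U(O, Y) = -14*O - 86 = -86 - 14*O)
I(T) - U(E, 65) = -50 - (-86 - 14*164/979) = -50 - (-86 - 2296/979) = -50 - 1*(-86490/979) = -50 + 86490/979 = 37540/979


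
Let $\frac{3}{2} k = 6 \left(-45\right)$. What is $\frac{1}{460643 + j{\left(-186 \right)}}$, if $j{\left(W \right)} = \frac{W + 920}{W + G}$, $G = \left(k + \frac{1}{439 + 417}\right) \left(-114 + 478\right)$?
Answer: $\frac{14060993}{6477097841423} \approx 2.1709 \cdot 10^{-6}$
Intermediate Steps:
$k = -180$ ($k = \frac{2 \cdot 6 \left(-45\right)}{3} = \frac{2}{3} \left(-270\right) = -180$)
$G = - \frac{14021189}{214}$ ($G = \left(-180 + \frac{1}{439 + 417}\right) \left(-114 + 478\right) = \left(-180 + \frac{1}{856}\right) 364 = \left(- \frac{154079}{856}\right) 364 = - \frac{14021189}{214} \approx -65520.0$)
$j{\left(W \right)} = \frac{920 + W}{- \frac{14021189}{214} + W}$ ($j{\left(W \right)} = \frac{W + 920}{W - \frac{14021189}{214}} = \frac{920 + W}{- \frac{14021189}{214} + W}$)
$\frac{1}{460643 + j{\left(-186 \right)}} = \frac{1}{460643 + \frac{214 \left(920 - 186\right)}{-14021189 + 214 \left(-186\right)}} = \frac{1}{460643 + 214 \frac{1}{-14021189 - 39804} \cdot 734} = \frac{1}{460643 + 214 \frac{1}{-14060993} \cdot 734} = \frac{1}{460643 + 214 \left(- \frac{1}{14060993}\right) 734} = \frac{1}{460643 - \frac{157076}{14060993}} = \frac{1}{\frac{6477097841423}{14060993}} = \frac{14060993}{6477097841423}$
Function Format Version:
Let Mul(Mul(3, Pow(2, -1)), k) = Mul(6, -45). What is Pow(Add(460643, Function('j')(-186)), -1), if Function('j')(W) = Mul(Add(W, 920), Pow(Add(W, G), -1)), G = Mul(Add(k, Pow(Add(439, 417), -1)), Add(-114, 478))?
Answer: Rational(14060993, 6477097841423) ≈ 2.1709e-6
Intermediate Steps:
k = -180 (k = Mul(Rational(2, 3), Mul(6, -45)) = Mul(Rational(2, 3), -270) = -180)
G = Rational(-14021189, 214) (G = Mul(Add(-180, Pow(Add(439, 417), -1)), Add(-114, 478)) = Mul(Add(-180, Pow(856, -1)), 364) = Mul(Add(-180, Rational(1, 856)), 364) = Mul(Rational(-154079, 856), 364) = Rational(-14021189, 214) ≈ -65520.)
Function('j')(W) = Mul(Pow(Add(Rational(-14021189, 214), W), -1), Add(920, W)) (Function('j')(W) = Mul(Add(W, 920), Pow(Add(W, Rational(-14021189, 214)), -1)) = Mul(Add(920, W), Pow(Add(Rational(-14021189, 214), W), -1)) = Mul(Pow(Add(Rational(-14021189, 214), W), -1), Add(920, W)))
Pow(Add(460643, Function('j')(-186)), -1) = Pow(Add(460643, Mul(214, Pow(Add(-14021189, Mul(214, -186)), -1), Add(920, -186))), -1) = Pow(Add(460643, Mul(214, Pow(Add(-14021189, -39804), -1), 734)), -1) = Pow(Add(460643, Mul(214, Pow(-14060993, -1), 734)), -1) = Pow(Add(460643, Mul(214, Rational(-1, 14060993), 734)), -1) = Pow(Add(460643, Rational(-157076, 14060993)), -1) = Pow(Rational(6477097841423, 14060993), -1) = Rational(14060993, 6477097841423)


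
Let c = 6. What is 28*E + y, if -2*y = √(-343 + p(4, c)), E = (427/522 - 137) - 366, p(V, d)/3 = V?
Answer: -3669946/261 - I*√331/2 ≈ -14061.0 - 9.0967*I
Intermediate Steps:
p(V, d) = 3*V
E = -262139/522 (E = (427*(1/522) - 137) - 366 = (427/522 - 137) - 366 = -71087/522 - 366 = -262139/522 ≈ -502.18)
y = -I*√331/2 (y = -√(-343 + 3*4)/2 = -√(-343 + 12)/2 = -I*√331/2 ≈ -9.0967*I)
28*E + y = 28*(-262139/522) - I*√331/2 = -3669946/261 - I*√331/2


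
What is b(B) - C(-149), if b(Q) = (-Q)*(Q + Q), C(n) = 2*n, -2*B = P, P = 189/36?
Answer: 9095/32 ≈ 284.22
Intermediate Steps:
P = 21/4 (P = 189*(1/36) = 21/4 ≈ 5.2500)
B = -21/8 (B = -1/2*21/4 = -21/8 ≈ -2.6250)
b(Q) = -2*Q**2 (b(Q) = (-Q)*(2*Q) = -2*Q**2)
b(B) - C(-149) = -2*(-21/8)**2 - 2*(-149) = -2*441/64 - 1*(-298) = -441/32 + 298 = 9095/32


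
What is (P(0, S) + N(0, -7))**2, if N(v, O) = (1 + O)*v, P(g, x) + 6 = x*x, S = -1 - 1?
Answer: 4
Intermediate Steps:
S = -2
P(g, x) = -6 + x**2 (P(g, x) = -6 + x*x = -6 + x**2)
N(v, O) = v*(1 + O)
(P(0, S) + N(0, -7))**2 = ((-6 + (-2)**2) + 0*(1 - 7))**2 = ((-6 + 4) + 0*(-6))**2 = (-2 + 0)**2 = (-2)**2 = 4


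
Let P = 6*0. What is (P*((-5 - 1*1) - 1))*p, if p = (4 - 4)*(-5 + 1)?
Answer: 0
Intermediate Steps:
P = 0
p = 0 (p = 0*(-4) = 0)
(P*((-5 - 1*1) - 1))*p = (0*((-5 - 1*1) - 1))*0 = (0*((-5 - 1) - 1))*0 = (0*(-6 - 1))*0 = (0*(-7))*0 = 0*0 = 0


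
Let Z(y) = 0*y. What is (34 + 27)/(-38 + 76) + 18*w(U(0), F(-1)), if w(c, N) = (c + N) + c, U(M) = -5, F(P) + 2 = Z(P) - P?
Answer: -7463/38 ≈ -196.39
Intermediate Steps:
Z(y) = 0
F(P) = -2 - P (F(P) = -2 + (0 - P) = -2 - P)
w(c, N) = N + 2*c (w(c, N) = (N + c) + c = N + 2*c)
(34 + 27)/(-38 + 76) + 18*w(U(0), F(-1)) = (34 + 27)/(-38 + 76) + 18*((-2 - 1*(-1)) + 2*(-5)) = 61/38 + 18*((-2 + 1) - 10) = 61*(1/38) + 18*(-1 - 10) = 61/38 + 18*(-11) = 61/38 - 198 = -7463/38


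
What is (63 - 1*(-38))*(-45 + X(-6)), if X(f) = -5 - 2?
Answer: -5252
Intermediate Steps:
X(f) = -7
(63 - 1*(-38))*(-45 + X(-6)) = (63 - 1*(-38))*(-45 - 7) = (63 + 38)*(-52) = 101*(-52) = -5252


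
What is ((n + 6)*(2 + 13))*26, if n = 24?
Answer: 11700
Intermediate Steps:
((n + 6)*(2 + 13))*26 = ((24 + 6)*(2 + 13))*26 = (30*15)*26 = 450*26 = 11700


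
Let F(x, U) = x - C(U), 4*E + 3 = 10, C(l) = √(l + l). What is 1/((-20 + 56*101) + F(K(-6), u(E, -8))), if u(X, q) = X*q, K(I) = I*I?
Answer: 1418/8042903 + I*√7/16085806 ≈ 0.0001763 + 1.6448e-7*I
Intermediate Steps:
C(l) = √2*√l (C(l) = √(2*l) = √2*√l)
E = 7/4 (E = -¾ + (¼)*10 = -¾ + 5/2 = 7/4 ≈ 1.7500)
K(I) = I²
F(x, U) = x - √2*√U
1/((-20 + 56*101) + F(K(-6), u(E, -8))) = 1/((-20 + 56*101) + ((-6)² - √2*√((7/4)*(-8)))) = 1/((-20 + 5656) + (36 - √2*√(-14))) = 1/(5636 + (36 - √2*I*√14)) = 1/(5636 + (36 - 2*I*√7)) = 1/(5672 - 2*I*√7)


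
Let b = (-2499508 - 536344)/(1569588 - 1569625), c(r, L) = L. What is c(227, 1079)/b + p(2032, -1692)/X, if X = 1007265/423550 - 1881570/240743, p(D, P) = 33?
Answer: -679547087479986599/112214597318959364 ≈ -6.0558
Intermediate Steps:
b = 3035852/37 (b = -3035852/(-37) = -3035852*(-1/37) = 3035852/37 ≈ 82050.)
X = -110889395121/20393339530 (X = 1007265*(1/423550) - 1881570*1/240743 = 201453/84710 - 1881570/240743 = -110889395121/20393339530 ≈ -5.4375)
c(227, 1079)/b + p(2032, -1692)/X = 1079/(3035852/37) + 33/(-110889395121/20393339530) = 1079*(37/3035852) + 33*(-20393339530/110889395121) = 39923/3035852 - 224326734830/36963131707 = -679547087479986599/112214597318959364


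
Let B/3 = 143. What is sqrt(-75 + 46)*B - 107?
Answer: -107 + 429*I*sqrt(29) ≈ -107.0 + 2310.2*I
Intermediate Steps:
B = 429 (B = 3*143 = 429)
sqrt(-75 + 46)*B - 107 = sqrt(-75 + 46)*429 - 107 = sqrt(-29)*429 - 107 = (I*sqrt(29))*429 - 107 = 429*I*sqrt(29) - 107 = -107 + 429*I*sqrt(29)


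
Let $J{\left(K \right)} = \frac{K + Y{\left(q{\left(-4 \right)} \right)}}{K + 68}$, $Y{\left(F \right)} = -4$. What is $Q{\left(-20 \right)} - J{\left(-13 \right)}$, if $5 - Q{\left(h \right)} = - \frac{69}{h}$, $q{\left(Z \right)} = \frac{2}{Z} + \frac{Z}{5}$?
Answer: $\frac{409}{220} \approx 1.8591$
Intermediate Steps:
$q{\left(Z \right)} = \frac{2}{Z} + \frac{Z}{5}$ ($q{\left(Z \right)} = \frac{2}{Z} + Z \frac{1}{5} = \frac{2}{Z} + \frac{Z}{5}$)
$Q{\left(h \right)} = 5 + \frac{69}{h}$ ($Q{\left(h \right)} = 5 - - \frac{69}{h} = 5 + \frac{69}{h}$)
$J{\left(K \right)} = \frac{-4 + K}{68 + K}$ ($J{\left(K \right)} = \frac{K - 4}{K + 68} = \frac{-4 + K}{68 + K}$)
$Q{\left(-20 \right)} - J{\left(-13 \right)} = \left(5 + \frac{69}{-20}\right) - \frac{-4 - 13}{68 - 13} = \left(5 + 69 \left(- \frac{1}{20}\right)\right) - \frac{1}{55} \left(-17\right) = \left(5 - \frac{69}{20}\right) - \frac{1}{55} \left(-17\right) = \frac{31}{20} - - \frac{17}{55} = \frac{31}{20} + \frac{17}{55} = \frac{409}{220}$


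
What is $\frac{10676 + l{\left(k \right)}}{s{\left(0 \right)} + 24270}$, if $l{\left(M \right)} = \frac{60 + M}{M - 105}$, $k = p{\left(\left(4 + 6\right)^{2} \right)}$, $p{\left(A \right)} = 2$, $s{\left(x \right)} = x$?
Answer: $\frac{183261}{416635} \approx 0.43986$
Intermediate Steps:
$k = 2$
$l{\left(M \right)} = \frac{60 + M}{-105 + M}$
$\frac{10676 + l{\left(k \right)}}{s{\left(0 \right)} + 24270} = \frac{10676 + \frac{60 + 2}{-105 + 2}}{0 + 24270} = \frac{10676 + \frac{1}{-103} \cdot 62}{24270} = \left(10676 - \frac{62}{103}\right) \frac{1}{24270} = \frac{1099566}{103} \cdot \frac{1}{24270} = \frac{183261}{416635}$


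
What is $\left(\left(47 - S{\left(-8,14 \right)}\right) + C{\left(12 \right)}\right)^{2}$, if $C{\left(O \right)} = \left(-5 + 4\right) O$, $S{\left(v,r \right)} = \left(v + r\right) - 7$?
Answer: $1296$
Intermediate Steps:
$S{\left(v,r \right)} = -7 + r + v$ ($S{\left(v,r \right)} = \left(r + v\right) - 7 = -7 + r + v$)
$C{\left(O \right)} = - O$
$\left(\left(47 - S{\left(-8,14 \right)}\right) + C{\left(12 \right)}\right)^{2} = \left(\left(47 - \left(-7 + 14 - 8\right)\right) - 12\right)^{2} = \left(\left(47 - -1\right) - 12\right)^{2} = \left(\left(47 + 1\right) - 12\right)^{2} = \left(48 - 12\right)^{2} = 36^{2} = 1296$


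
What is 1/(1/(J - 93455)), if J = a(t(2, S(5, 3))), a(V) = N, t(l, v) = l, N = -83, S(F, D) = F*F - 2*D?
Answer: -93538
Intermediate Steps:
S(F, D) = F² - 2*D
a(V) = -83
J = -83
1/(1/(J - 93455)) = 1/(1/(-83 - 93455)) = 1/(1/(-93538)) = 1/(-1/93538) = -93538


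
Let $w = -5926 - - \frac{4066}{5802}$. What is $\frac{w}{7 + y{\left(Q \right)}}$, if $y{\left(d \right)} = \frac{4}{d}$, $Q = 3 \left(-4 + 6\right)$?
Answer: $- \frac{17189293}{22241} \approx -772.87$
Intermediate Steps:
$Q = 6$ ($Q = 3 \cdot 2 = 6$)
$w = - \frac{17189293}{2901}$ ($w = -5926 - \left(-4066\right) \frac{1}{5802} = -5926 - - \frac{2033}{2901} = -5926 + \frac{2033}{2901} = - \frac{17189293}{2901} \approx -5925.3$)
$\frac{w}{7 + y{\left(Q \right)}} = - \frac{17189293}{2901 \left(7 + \frac{4}{6}\right)} = - \frac{17189293}{2901 \left(7 + 4 \cdot \frac{1}{6}\right)} = - \frac{17189293}{2901 \left(7 + \frac{2}{3}\right)} = - \frac{17189293}{2901 \cdot \frac{23}{3}} = \left(- \frac{17189293}{2901}\right) \frac{3}{23} = - \frac{17189293}{22241}$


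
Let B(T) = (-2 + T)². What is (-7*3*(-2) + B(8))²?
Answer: 6084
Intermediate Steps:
(-7*3*(-2) + B(8))² = (-7*3*(-2) + (-2 + 8)²)² = (-21*(-2) + 6²)² = (42 + 36)² = 78² = 6084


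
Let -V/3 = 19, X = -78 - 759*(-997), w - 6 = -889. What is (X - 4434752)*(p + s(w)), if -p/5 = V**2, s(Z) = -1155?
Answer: 63999061800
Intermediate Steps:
w = -883 (w = 6 - 889 = -883)
X = 756645 (X = -78 + 756723 = 756645)
V = -57 (V = -3*19 = -57)
p = -16245 (p = -5*(-57)**2 = -5*3249 = -16245)
(X - 4434752)*(p + s(w)) = (756645 - 4434752)*(-16245 - 1155) = -3678107*(-17400) = 63999061800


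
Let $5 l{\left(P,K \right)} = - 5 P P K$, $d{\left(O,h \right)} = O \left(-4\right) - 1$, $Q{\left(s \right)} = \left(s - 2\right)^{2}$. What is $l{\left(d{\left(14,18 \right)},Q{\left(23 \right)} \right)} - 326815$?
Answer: $-1759624$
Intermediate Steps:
$Q{\left(s \right)} = \left(-2 + s\right)^{2}$
$d{\left(O,h \right)} = -1 - 4 O$ ($d{\left(O,h \right)} = - 4 O - 1 = -1 - 4 O$)
$l{\left(P,K \right)} = - K P^{2}$ ($l{\left(P,K \right)} = \frac{- 5 P P K}{5} = \frac{- 5 P^{2} K}{5} = \frac{\left(-5\right) K P^{2}}{5} = - K P^{2}$)
$l{\left(d{\left(14,18 \right)},Q{\left(23 \right)} \right)} - 326815 = - \left(-2 + 23\right)^{2} \left(-1 - 56\right)^{2} - 326815 = - 21^{2} \left(-1 - 56\right)^{2} - 326815 = \left(-1\right) 441 \left(-57\right)^{2} - 326815 = \left(-1\right) 441 \cdot 3249 - 326815 = -1432809 - 326815 = -1759624$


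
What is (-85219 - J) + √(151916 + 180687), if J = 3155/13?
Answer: -1111002/13 + √332603 ≈ -84885.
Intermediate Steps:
J = 3155/13 (J = (1/13)*3155 = 3155/13 ≈ 242.69)
(-85219 - J) + √(151916 + 180687) = (-85219 - 1*3155/13) + √(151916 + 180687) = (-85219 - 3155/13) + √332603 = -1111002/13 + √332603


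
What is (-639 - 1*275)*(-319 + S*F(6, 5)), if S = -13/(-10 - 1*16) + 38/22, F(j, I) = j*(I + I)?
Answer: 1863646/11 ≈ 1.6942e+5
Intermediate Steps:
F(j, I) = 2*I*j (F(j, I) = j*(2*I) = 2*I*j)
S = 49/22 (S = -13/(-10 - 16) + 38*(1/22) = -13/(-26) + 19/11 = -13*(-1/26) + 19/11 = 1/2 + 19/11 = 49/22 ≈ 2.2273)
(-639 - 1*275)*(-319 + S*F(6, 5)) = (-639 - 1*275)*(-319 + 49*(2*5*6)/22) = (-639 - 275)*(-319 + (49/22)*60) = -914*(-319 + 1470/11) = -914*(-2039/11) = 1863646/11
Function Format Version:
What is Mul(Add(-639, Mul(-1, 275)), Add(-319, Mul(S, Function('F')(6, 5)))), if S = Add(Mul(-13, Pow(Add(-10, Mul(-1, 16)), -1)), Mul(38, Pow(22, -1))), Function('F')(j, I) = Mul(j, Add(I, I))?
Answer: Rational(1863646, 11) ≈ 1.6942e+5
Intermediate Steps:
Function('F')(j, I) = Mul(2, I, j) (Function('F')(j, I) = Mul(j, Mul(2, I)) = Mul(2, I, j))
S = Rational(49, 22) (S = Add(Mul(-13, Pow(Add(-10, -16), -1)), Mul(38, Rational(1, 22))) = Add(Mul(-13, Pow(-26, -1)), Rational(19, 11)) = Add(Mul(-13, Rational(-1, 26)), Rational(19, 11)) = Add(Rational(1, 2), Rational(19, 11)) = Rational(49, 22) ≈ 2.2273)
Mul(Add(-639, Mul(-1, 275)), Add(-319, Mul(S, Function('F')(6, 5)))) = Mul(Add(-639, Mul(-1, 275)), Add(-319, Mul(Rational(49, 22), Mul(2, 5, 6)))) = Mul(Add(-639, -275), Add(-319, Mul(Rational(49, 22), 60))) = Mul(-914, Add(-319, Rational(1470, 11))) = Mul(-914, Rational(-2039, 11)) = Rational(1863646, 11)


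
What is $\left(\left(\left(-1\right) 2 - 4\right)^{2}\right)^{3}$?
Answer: $46656$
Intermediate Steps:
$\left(\left(\left(-1\right) 2 - 4\right)^{2}\right)^{3} = \left(\left(-2 - 4\right)^{2}\right)^{3} = \left(\left(-6\right)^{2}\right)^{3} = 36^{3} = 46656$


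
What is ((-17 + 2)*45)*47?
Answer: -31725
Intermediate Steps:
((-17 + 2)*45)*47 = -15*45*47 = -675*47 = -31725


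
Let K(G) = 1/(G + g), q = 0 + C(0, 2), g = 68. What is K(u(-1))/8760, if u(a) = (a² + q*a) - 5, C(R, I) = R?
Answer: 1/560640 ≈ 1.7837e-6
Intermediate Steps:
q = 0 (q = 0 + 0 = 0)
u(a) = -5 + a² (u(a) = (a² + 0*a) - 5 = (a² + 0) - 5 = a² - 5 = -5 + a²)
K(G) = 1/(68 + G) (K(G) = 1/(G + 68) = 1/(68 + G))
K(u(-1))/8760 = 1/((68 + (-5 + (-1)²))*8760) = (1/8760)/(68 + (-5 + 1)) = (1/8760)/(68 - 4) = (1/8760)/64 = (1/64)*(1/8760) = 1/560640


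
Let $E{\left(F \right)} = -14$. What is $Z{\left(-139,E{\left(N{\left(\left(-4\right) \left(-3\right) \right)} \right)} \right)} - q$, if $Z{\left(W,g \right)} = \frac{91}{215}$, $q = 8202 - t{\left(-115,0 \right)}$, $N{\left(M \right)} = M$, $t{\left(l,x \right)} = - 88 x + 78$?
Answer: $- \frac{1746569}{215} \approx -8123.6$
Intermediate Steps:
$t{\left(l,x \right)} = 78 - 88 x$
$q = 8124$ ($q = 8202 - \left(78 - 0\right) = 8202 - \left(78 + 0\right) = 8202 - 78 = 8124$)
$Z{\left(W,g \right)} = \frac{91}{215}$ ($Z{\left(W,g \right)} = 91 \cdot \frac{1}{215} = \frac{91}{215}$)
$Z{\left(-139,E{\left(N{\left(\left(-4\right) \left(-3\right) \right)} \right)} \right)} - q = \frac{91}{215} - 8124 = - \frac{1746569}{215}$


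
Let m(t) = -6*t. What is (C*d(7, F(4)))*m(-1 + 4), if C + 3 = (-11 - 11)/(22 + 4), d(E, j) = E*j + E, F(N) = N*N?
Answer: 107100/13 ≈ 8238.5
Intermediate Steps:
F(N) = N²
d(E, j) = E + E*j
C = -50/13 (C = -3 + (-11 - 11)/(22 + 4) = -3 - 22/26 = -3 - 22*1/26 = -3 - 11/13 = -50/13 ≈ -3.8462)
(C*d(7, F(4)))*m(-1 + 4) = (-350*(1 + 4²)/13)*(-6*(-1 + 4)) = (-350*(1 + 16)/13)*(-6*3) = -350*17/13*(-18) = -50/13*119*(-18) = -5950/13*(-18) = 107100/13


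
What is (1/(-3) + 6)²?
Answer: 289/9 ≈ 32.111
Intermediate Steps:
(1/(-3) + 6)² = (-⅓ + 6)² = (17/3)² = 289/9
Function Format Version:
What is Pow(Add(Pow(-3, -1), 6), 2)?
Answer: Rational(289, 9) ≈ 32.111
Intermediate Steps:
Pow(Add(Pow(-3, -1), 6), 2) = Pow(Add(Rational(-1, 3), 6), 2) = Pow(Rational(17, 3), 2) = Rational(289, 9)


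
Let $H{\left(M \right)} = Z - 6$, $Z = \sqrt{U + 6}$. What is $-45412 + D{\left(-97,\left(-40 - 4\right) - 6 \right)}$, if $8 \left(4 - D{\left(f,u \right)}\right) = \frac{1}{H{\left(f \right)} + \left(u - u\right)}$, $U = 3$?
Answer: $- \frac{1089791}{24} \approx -45408.0$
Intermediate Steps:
$Z = 3$ ($Z = \sqrt{3 + 6} = \sqrt{9} = 3$)
$H{\left(M \right)} = -3$ ($H{\left(M \right)} = 3 - 6 = -3$)
$D{\left(f,u \right)} = \frac{97}{24}$ ($D{\left(f,u \right)} = 4 - \frac{1}{8 \left(-3 + \left(u - u\right)\right)} = 4 - \frac{1}{8 \left(-3 + 0\right)} = 4 - \frac{1}{8 \left(-3\right)} = 4 - - \frac{1}{24} = 4 + \frac{1}{24} = \frac{97}{24}$)
$-45412 + D{\left(-97,\left(-40 - 4\right) - 6 \right)} = -45412 + \frac{97}{24} = - \frac{1089791}{24}$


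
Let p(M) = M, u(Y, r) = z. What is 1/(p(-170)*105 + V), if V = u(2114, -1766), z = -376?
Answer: -1/18226 ≈ -5.4867e-5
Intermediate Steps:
u(Y, r) = -376
V = -376
1/(p(-170)*105 + V) = 1/(-170*105 - 376) = 1/(-17850 - 376) = 1/(-18226) = -1/18226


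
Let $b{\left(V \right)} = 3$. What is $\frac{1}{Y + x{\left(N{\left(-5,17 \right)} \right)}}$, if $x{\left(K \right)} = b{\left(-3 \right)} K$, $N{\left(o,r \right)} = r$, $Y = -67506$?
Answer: $- \frac{1}{67455} \approx -1.4825 \cdot 10^{-5}$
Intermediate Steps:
$x{\left(K \right)} = 3 K$
$\frac{1}{Y + x{\left(N{\left(-5,17 \right)} \right)}} = \frac{1}{-67506 + 3 \cdot 17} = \frac{1}{-67506 + 51} = \frac{1}{-67455} = - \frac{1}{67455}$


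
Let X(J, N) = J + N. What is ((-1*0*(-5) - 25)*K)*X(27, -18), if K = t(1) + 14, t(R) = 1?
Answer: -3375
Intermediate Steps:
K = 15 (K = 1 + 14 = 15)
((-1*0*(-5) - 25)*K)*X(27, -18) = ((-1*0*(-5) - 25)*15)*(27 - 18) = ((0*(-5) - 25)*15)*9 = ((0 - 25)*15)*9 = -25*15*9 = -375*9 = -3375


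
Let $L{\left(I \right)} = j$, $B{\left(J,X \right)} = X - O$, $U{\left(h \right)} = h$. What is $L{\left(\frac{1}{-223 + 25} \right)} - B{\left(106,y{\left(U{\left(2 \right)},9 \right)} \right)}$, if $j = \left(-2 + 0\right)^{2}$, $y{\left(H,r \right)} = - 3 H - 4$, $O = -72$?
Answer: $-58$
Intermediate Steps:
$y{\left(H,r \right)} = -4 - 3 H$
$B{\left(J,X \right)} = 72 + X$ ($B{\left(J,X \right)} = X - -72 = X + 72 = 72 + X$)
$j = 4$ ($j = \left(-2\right)^{2} = 4$)
$L{\left(I \right)} = 4$
$L{\left(\frac{1}{-223 + 25} \right)} - B{\left(106,y{\left(U{\left(2 \right)},9 \right)} \right)} = 4 - \left(72 - 10\right) = 4 - 62 = -58$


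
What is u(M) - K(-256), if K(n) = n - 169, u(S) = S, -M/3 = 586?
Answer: -1333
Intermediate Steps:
M = -1758 (M = -3*586 = -1758)
K(n) = -169 + n
u(M) - K(-256) = -1758 - (-169 - 256) = -1758 - 1*(-425) = -1758 + 425 = -1333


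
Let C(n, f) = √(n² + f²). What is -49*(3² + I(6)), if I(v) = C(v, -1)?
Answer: -441 - 49*√37 ≈ -739.06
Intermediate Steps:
C(n, f) = √(f² + n²)
I(v) = √(1 + v²) (I(v) = √((-1)² + v²) = √(1 + v²))
-49*(3² + I(6)) = -49*(3² + √(1 + 6²)) = -49*(9 + √(1 + 36)) = -49*(9 + √37) = -441 - 49*√37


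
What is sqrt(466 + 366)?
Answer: 8*sqrt(13) ≈ 28.844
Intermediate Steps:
sqrt(466 + 366) = sqrt(832) = 8*sqrt(13)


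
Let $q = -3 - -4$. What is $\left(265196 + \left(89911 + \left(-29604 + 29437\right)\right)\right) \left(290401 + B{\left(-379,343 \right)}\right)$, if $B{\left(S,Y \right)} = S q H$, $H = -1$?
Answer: $103209453200$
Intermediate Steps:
$q = 1$ ($q = -3 + 4 = 1$)
$B{\left(S,Y \right)} = - S$ ($B{\left(S,Y \right)} = S 1 \left(-1\right) = S \left(-1\right) = - S$)
$\left(265196 + \left(89911 + \left(-29604 + 29437\right)\right)\right) \left(290401 + B{\left(-379,343 \right)}\right) = \left(265196 + \left(89911 + \left(-29604 + 29437\right)\right)\right) \left(290401 - -379\right) = \left(265196 + \left(89911 - 167\right)\right) \left(290401 + 379\right) = \left(265196 + 89744\right) 290780 = 354940 \cdot 290780 = 103209453200$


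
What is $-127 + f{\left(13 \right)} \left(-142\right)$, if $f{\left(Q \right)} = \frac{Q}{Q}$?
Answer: $-269$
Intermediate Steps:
$f{\left(Q \right)} = 1$
$-127 + f{\left(13 \right)} \left(-142\right) = -127 + 1 \left(-142\right) = -127 - 142 = -269$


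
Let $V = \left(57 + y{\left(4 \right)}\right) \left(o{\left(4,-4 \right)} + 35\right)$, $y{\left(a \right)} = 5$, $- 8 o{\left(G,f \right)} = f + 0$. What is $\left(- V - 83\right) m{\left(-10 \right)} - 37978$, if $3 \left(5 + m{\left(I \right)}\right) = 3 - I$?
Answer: $- \frac{109366}{3} \approx -36455.0$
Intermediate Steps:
$o{\left(G,f \right)} = - \frac{f}{8}$ ($o{\left(G,f \right)} = - \frac{f + 0}{8} = - \frac{f}{8}$)
$m{\left(I \right)} = -4 - \frac{I}{3}$ ($m{\left(I \right)} = -5 + \frac{3 - I}{3} = -5 - \left(-1 + \frac{I}{3}\right) = -4 - \frac{I}{3}$)
$V = 2201$ ($V = \left(57 + 5\right) \left(\left(- \frac{1}{8}\right) \left(-4\right) + 35\right) = 62 \left(\frac{1}{2} + 35\right) = 62 \cdot \frac{71}{2} = 2201$)
$\left(- V - 83\right) m{\left(-10 \right)} - 37978 = \left(\left(-1\right) 2201 - 83\right) \left(-4 - - \frac{10}{3}\right) - 37978 = \left(-2201 - 83\right) \left(-4 + \frac{10}{3}\right) - 37978 = \left(-2284\right) \left(- \frac{2}{3}\right) - 37978 = \frac{4568}{3} - 37978 = - \frac{109366}{3}$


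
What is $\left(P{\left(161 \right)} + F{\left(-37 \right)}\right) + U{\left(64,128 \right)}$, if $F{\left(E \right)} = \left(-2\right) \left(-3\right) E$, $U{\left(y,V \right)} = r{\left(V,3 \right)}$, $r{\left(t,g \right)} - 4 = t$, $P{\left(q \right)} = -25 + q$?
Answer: $46$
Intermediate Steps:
$r{\left(t,g \right)} = 4 + t$
$U{\left(y,V \right)} = 4 + V$
$F{\left(E \right)} = 6 E$
$\left(P{\left(161 \right)} + F{\left(-37 \right)}\right) + U{\left(64,128 \right)} = \left(\left(-25 + 161\right) + 6 \left(-37\right)\right) + \left(4 + 128\right) = \left(136 - 222\right) + 132 = -86 + 132 = 46$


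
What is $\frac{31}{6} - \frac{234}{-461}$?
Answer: $\frac{15695}{2766} \approx 5.6743$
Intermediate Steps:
$\frac{31}{6} - \frac{234}{-461} = 31 \cdot \frac{1}{6} - - \frac{234}{461} = \frac{31}{6} + \frac{234}{461} = \frac{15695}{2766}$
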